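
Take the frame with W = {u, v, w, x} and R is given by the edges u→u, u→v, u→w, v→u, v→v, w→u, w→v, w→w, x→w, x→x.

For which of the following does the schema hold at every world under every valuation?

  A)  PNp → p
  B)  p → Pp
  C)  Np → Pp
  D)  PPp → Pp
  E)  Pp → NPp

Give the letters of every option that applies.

B, C

R is reflexive: each world relates to itself.
R is not symmetric: w R v but not v R w.
R is not transitive: v R u and u R w but not v R w.
R is not euclidean: u R v and u R w but not v R w.
R is serial: every world has an R-successor.
(A) PNp → p is the dual of axiom B; it is valid on a frame exactly when R is symmetric. R is not symmetric, so not valid.
(B) p → Pp (the dual of axiom T) characterises the reflexive frames. R is reflexive — valid.
(C) axiom D: valid iff R is serial. R is serial — valid.
(D) PPp → Pp is the dual of axiom 4, which corresponds to transitivity. R is not transitive — not valid.
(E) Pp → NPp (axiom 5) characterises the euclidean frames. R is not euclidean — not valid.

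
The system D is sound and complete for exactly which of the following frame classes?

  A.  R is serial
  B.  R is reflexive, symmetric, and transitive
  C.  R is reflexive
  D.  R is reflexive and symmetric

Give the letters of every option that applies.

A

(A) D is sound and complete for exactly this class.
(B) this class determines S5, not D.
(C) this class determines T (= KT), not D.
(D) this class determines B (= KTB), not D.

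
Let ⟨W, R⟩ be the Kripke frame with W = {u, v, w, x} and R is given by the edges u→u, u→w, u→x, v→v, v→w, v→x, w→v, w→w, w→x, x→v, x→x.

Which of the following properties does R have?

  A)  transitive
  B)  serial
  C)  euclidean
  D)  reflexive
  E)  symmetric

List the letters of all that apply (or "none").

(A) not transitive: u R w and w R v but not u R v.
(B) serial: every world has an R-successor.
(C) not euclidean: u R w and u R u but not w R u.
(D) reflexive: each world relates to itself.
(E) not symmetric: u R w but not w R u.

B, D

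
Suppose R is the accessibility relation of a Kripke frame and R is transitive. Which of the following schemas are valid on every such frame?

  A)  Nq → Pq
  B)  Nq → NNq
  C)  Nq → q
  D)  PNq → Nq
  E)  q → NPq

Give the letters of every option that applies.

(A) Nq → Pq is axiom D; it is valid on a frame exactly when R is serial. Such an R need not be serial, so not valid.
(B) Nq → NNq (axiom 4) characterises the transitive frames. Every such R is transitive — valid.
(C) Nq → q is axiom T, which corresponds to reflexivity. Such an R need not be reflexive — not valid.
(D) PNq → Nq is the dual of axiom 5; it is valid on a frame exactly when R is euclidean. Such an R need not be euclidean, so not valid.
(E) q → NPq is axiom B; it is valid on a frame exactly when R is symmetric. Such an R need not be symmetric, so not valid.

B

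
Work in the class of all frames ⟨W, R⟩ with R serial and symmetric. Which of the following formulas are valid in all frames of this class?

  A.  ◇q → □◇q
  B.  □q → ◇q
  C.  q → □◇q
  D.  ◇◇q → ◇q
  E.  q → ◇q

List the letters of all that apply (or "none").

(A) ◇q → □◇q (axiom 5) characterises the euclidean frames. Such an R need not be euclidean — not valid.
(B) □q → ◇q (axiom D) characterises the serial frames. Every such R is serial — valid.
(C) axiom B: valid iff R is symmetric. Every such R is symmetric — valid.
(D) the dual of axiom 4: valid iff R is transitive. Such an R need not be transitive — not valid.
(E) q → ◇q is the dual of axiom T, which corresponds to reflexivity. Such an R need not be reflexive — not valid.

B, C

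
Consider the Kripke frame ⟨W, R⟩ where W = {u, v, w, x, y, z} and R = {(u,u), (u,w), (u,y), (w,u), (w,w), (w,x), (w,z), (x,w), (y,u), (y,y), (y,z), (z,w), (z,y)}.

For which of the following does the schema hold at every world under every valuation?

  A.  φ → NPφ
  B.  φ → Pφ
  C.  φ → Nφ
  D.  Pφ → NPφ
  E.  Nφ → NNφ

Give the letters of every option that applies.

A

R is not reflexive: not v R v.
R is symmetric: every R-edge is matched by its reverse.
R is not transitive: u R w and w R x but not u R x.
R is not euclidean: u R w and u R y but not w R y.
R is not a subset of the identity: u R w with u ≠ w.
(A) axiom B: valid iff R is symmetric. R is symmetric — valid.
(B) φ → Pφ is the dual of axiom T; it is valid on a frame exactly when R is reflexive. R is not reflexive, so not valid.
(C) φ → Nφ is valid only on frames where every R-edge is a self-loop. Here R ⊄ identity — not valid.
(D) Pφ → NPφ is axiom 5, which corresponds to the euclidean property. R is not euclidean — not valid.
(E) axiom 4: valid iff R is transitive. R is not transitive — not valid.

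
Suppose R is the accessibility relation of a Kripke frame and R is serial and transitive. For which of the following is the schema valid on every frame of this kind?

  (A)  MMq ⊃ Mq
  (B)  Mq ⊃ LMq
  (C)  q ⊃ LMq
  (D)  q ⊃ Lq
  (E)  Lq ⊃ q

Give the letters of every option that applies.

(A) MMq ⊃ Mq is the dual of axiom 4; it is valid on a frame exactly when R is transitive. Every such R is transitive, so valid.
(B) Mq ⊃ LMq (axiom 5) characterises the euclidean frames. Such an R need not be euclidean — not valid.
(C) q ⊃ LMq (axiom B) characterises the symmetric frames. Such an R need not be symmetric — not valid.
(D) q ⊃ Lq is equivalent to ◇p→p; it holds exactly when R ⊆ identity. Such an R need not be a subset of the identity — not valid.
(E) Lq ⊃ q (axiom T) characterises the reflexive frames. Such an R need not be reflexive — not valid.

A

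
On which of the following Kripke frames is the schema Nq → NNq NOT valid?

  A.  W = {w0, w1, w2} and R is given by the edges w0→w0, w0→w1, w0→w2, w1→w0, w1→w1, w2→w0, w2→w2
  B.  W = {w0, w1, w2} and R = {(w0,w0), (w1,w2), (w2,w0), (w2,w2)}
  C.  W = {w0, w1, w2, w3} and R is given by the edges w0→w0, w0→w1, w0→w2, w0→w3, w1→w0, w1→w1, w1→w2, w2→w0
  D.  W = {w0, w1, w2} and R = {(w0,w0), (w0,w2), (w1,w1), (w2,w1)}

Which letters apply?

The schema Nq → NNq is axiom 4; it is valid on a frame iff R is transitive.
(A) R is not transitive (w1 R w0 and w0 R w2 but not w1 R w2), so the schema fails here.
(B) R is not transitive (w1 R w2 and w2 R w0 but not w1 R w0), so the schema fails here.
(C) R is not transitive (w1 R w0 and w0 R w3 but not w1 R w3), so the schema fails here.
(D) R is not transitive (w0 R w2 and w2 R w1 but not w0 R w1), so the schema fails here.

A, B, C, D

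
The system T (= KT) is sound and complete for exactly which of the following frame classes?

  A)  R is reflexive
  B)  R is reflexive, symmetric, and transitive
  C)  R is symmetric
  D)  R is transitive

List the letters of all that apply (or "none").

(A) T (= KT) is sound and complete for exactly this class.
(B) this class determines S5, not T (= KT).
(C) this class determines KB, not T (= KT).
(D) this class determines K4, not T (= KT).

A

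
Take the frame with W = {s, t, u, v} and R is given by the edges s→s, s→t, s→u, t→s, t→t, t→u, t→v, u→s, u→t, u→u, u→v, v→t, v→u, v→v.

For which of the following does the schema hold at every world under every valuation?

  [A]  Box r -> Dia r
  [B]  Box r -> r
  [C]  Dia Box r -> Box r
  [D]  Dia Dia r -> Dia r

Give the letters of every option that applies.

A, B

R is reflexive: each world relates to itself.
R is not transitive: s R t and t R v but not s R v.
R is not euclidean: t R s and t R v but not s R v.
R is serial: every world has an R-successor.
(A) Box r -> Dia r is axiom D; it is valid on a frame exactly when R is serial. R is serial, so valid.
(B) Box r -> r (axiom T) characterises the reflexive frames. R is reflexive — valid.
(C) the dual of axiom 5: valid iff R is euclidean. R is not euclidean — not valid.
(D) Dia Dia r -> Dia r is the dual of axiom 4; it is valid on a frame exactly when R is transitive. R is not transitive, so not valid.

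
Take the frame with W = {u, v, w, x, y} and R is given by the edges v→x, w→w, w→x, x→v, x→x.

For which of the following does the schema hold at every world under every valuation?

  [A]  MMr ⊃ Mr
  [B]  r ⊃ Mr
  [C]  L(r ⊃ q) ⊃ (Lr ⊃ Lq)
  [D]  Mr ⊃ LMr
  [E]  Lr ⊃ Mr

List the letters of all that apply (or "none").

C

R is not reflexive: not u R u.
R is not transitive: v R x and x R v but not v R v.
R is not euclidean: w R x and w R w but not x R w.
R is not serial: u has no R-successor.
(A) MMr ⊃ Mr is the dual of axiom 4; it is valid on a frame exactly when R is transitive. R is not transitive, so not valid.
(B) r ⊃ Mr is the dual of axiom T; it is valid on a frame exactly when R is reflexive. R is not reflexive, so not valid.
(C) L(r ⊃ q) ⊃ (Lr ⊃ Lq) is the K axiom; it holds on all frames — valid.
(D) Mr ⊃ LMr (axiom 5) characterises the euclidean frames. R is not euclidean — not valid.
(E) Lr ⊃ Mr (axiom D) characterises the serial frames. R is not serial — not valid.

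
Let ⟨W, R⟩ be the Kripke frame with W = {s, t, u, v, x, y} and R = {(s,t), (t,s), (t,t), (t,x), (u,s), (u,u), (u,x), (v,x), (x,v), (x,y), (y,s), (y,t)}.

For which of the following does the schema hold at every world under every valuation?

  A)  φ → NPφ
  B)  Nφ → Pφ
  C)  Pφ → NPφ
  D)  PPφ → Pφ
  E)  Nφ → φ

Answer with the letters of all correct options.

B

R is not reflexive: not s R s.
R is not symmetric: t R x but not x R t.
R is not transitive: s R t and t R s but not s R s.
R is not euclidean: t R s and t R x but not s R x.
R is serial: every world has an R-successor.
(A) φ → NPφ (axiom B) characterises the symmetric frames. R is not symmetric — not valid.
(B) Nφ → Pφ (axiom D) characterises the serial frames. R is serial — valid.
(C) axiom 5: valid iff R is euclidean. R is not euclidean — not valid.
(D) PPφ → Pφ is the dual of axiom 4, which corresponds to transitivity. R is not transitive — not valid.
(E) axiom T: valid iff R is reflexive. R is not reflexive — not valid.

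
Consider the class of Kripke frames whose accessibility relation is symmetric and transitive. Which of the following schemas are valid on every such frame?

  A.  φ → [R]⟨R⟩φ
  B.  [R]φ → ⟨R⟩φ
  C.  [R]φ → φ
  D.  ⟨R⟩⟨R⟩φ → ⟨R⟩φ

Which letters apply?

A symmetric transitive relation is euclidean (uRv and uRw give vRu by symmetry, then vRw by transitivity).
(A) φ → [R]⟨R⟩φ is axiom B, which corresponds to symmetry. Every such R is symmetric — valid.
(B) [R]φ → ⟨R⟩φ (axiom D) characterises the serial frames. Such an R need not be serial — not valid.
(C) [R]φ → φ is axiom T, which corresponds to reflexivity. Such an R need not be reflexive — not valid.
(D) ⟨R⟩⟨R⟩φ → ⟨R⟩φ is the dual of axiom 4, which corresponds to transitivity. Every such R is transitive — valid.

A, D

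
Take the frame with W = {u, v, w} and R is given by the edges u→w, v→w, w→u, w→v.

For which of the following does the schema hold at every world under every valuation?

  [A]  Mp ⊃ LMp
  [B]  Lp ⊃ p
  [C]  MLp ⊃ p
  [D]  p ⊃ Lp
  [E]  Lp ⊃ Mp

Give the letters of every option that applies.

R is not reflexive: not u R u.
R is symmetric: every R-edge is matched by its reverse.
R is not euclidean: w R u and w R v but not u R v.
R is serial: every world has an R-successor.
R is not a subset of the identity: u R w with u ≠ w.
(A) Mp ⊃ LMp (axiom 5) characterises the euclidean frames. R is not euclidean — not valid.
(B) axiom T: valid iff R is reflexive. R is not reflexive — not valid.
(C) MLp ⊃ p is the dual of axiom B; it is valid on a frame exactly when R is symmetric. R is symmetric, so valid.
(D) p ⊃ Lp is valid only on frames where every R-edge is a self-loop. Here R ⊄ identity — not valid.
(E) axiom D: valid iff R is serial. R is serial — valid.

C, E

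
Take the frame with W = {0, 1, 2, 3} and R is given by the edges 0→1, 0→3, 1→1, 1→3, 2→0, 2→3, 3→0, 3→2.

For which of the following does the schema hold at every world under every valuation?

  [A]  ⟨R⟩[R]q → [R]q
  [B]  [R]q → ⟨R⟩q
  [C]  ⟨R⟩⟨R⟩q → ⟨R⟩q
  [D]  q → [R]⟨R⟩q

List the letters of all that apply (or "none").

R is not symmetric: 0 R 1 but not 1 R 0.
R is not transitive: 0 R 3 and 3 R 0 but not 0 R 0.
R is not euclidean: 0 R 3 and 0 R 1 but not 3 R 1.
R is serial: every world has an R-successor.
(A) ⟨R⟩[R]q → [R]q is the dual of axiom 5; it is valid on a frame exactly when R is euclidean. R is not euclidean, so not valid.
(B) axiom D: valid iff R is serial. R is serial — valid.
(C) ⟨R⟩⟨R⟩q → ⟨R⟩q is the dual of axiom 4, which corresponds to transitivity. R is not transitive — not valid.
(D) q → [R]⟨R⟩q (axiom B) characterises the symmetric frames. R is not symmetric — not valid.

B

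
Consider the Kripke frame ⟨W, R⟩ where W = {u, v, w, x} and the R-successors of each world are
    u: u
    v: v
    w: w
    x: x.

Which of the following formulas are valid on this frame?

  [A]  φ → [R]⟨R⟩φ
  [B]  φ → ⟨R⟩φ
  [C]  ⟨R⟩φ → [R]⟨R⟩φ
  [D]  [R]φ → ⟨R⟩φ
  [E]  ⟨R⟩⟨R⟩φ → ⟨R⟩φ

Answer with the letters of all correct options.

R is reflexive: each world relates to itself.
R is symmetric: every R-edge is matched by its reverse.
R is transitive: R is closed under composition.
R is euclidean: any two R-successors of the same world are R-related.
R is serial: every world has an R-successor.
(A) axiom B: valid iff R is symmetric. R is symmetric — valid.
(B) φ → ⟨R⟩φ is the dual of axiom T; it is valid on a frame exactly when R is reflexive. R is reflexive, so valid.
(C) ⟨R⟩φ → [R]⟨R⟩φ (axiom 5) characterises the euclidean frames. R is euclidean — valid.
(D) [R]φ → ⟨R⟩φ (axiom D) characterises the serial frames. R is serial — valid.
(E) the dual of axiom 4: valid iff R is transitive. R is transitive — valid.

A, B, C, D, E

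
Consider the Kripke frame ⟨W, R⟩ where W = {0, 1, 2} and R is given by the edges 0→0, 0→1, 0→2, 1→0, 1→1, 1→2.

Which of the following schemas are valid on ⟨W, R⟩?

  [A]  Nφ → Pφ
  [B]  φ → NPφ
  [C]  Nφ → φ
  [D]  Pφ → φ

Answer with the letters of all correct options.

R is not reflexive: not 2 R 2.
R is not symmetric: 0 R 2 but not 2 R 0.
R is not serial: 2 has no R-successor.
R is not a subset of the identity: 0 R 1 with 0 ≠ 1.
(A) Nφ → Pφ (axiom D) characterises the serial frames. R is not serial — not valid.
(B) φ → NPφ is axiom B, which corresponds to symmetry. R is not symmetric — not valid.
(C) Nφ → φ is axiom T, which corresponds to reflexivity. R is not reflexive — not valid.
(D) Pφ → φ (the converse of T) corresponds to R being a subset of the identity. Here R ⊄ identity, so not valid.

none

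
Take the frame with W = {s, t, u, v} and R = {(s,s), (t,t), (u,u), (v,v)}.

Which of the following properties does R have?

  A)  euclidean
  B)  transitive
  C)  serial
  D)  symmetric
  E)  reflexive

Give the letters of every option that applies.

(A) euclidean: any two R-successors of the same world are R-related.
(B) transitive: R is closed under composition.
(C) serial: every world has an R-successor.
(D) symmetric: every R-edge is matched by its reverse.
(E) reflexive: each world relates to itself.

A, B, C, D, E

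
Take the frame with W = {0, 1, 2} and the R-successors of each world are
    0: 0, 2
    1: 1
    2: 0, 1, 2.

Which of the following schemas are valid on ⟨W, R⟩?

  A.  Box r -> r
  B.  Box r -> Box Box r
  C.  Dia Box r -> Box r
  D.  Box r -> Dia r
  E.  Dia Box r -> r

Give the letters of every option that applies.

A, D

R is reflexive: each world relates to itself.
R is not symmetric: 2 R 1 but not 1 R 2.
R is not transitive: 0 R 2 and 2 R 1 but not 0 R 1.
R is not euclidean: 2 R 0 and 2 R 1 but not 0 R 1.
R is serial: every world has an R-successor.
(A) axiom T: valid iff R is reflexive. R is reflexive — valid.
(B) Box r -> Box Box r is axiom 4, which corresponds to transitivity. R is not transitive — not valid.
(C) Dia Box r -> Box r (the dual of axiom 5) characterises the euclidean frames. R is not euclidean — not valid.
(D) Box r -> Dia r (axiom D) characterises the serial frames. R is serial — valid.
(E) Dia Box r -> r is the dual of axiom B; it is valid on a frame exactly when R is symmetric. R is not symmetric, so not valid.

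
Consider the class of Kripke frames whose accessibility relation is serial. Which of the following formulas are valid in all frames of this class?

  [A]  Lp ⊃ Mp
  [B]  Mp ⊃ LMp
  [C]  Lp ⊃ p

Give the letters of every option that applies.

(A) Lp ⊃ Mp is axiom D, which corresponds to seriality. Every such R is serial — valid.
(B) axiom 5: valid iff R is euclidean. Such an R need not be euclidean — not valid.
(C) Lp ⊃ p (axiom T) characterises the reflexive frames. Such an R need not be reflexive — not valid.

A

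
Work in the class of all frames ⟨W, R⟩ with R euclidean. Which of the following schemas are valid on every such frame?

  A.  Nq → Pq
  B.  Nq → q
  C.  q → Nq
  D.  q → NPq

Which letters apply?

none

(A) Nq → Pq is axiom D, which corresponds to seriality. Such an R need not be serial — not valid.
(B) axiom T: valid iff R is reflexive. Such an R need not be reflexive — not valid.
(C) q → Nq (equivalent to ◇p→p) corresponds to R being a subset of the identity. Such an R need not be a subset of the identity, so not valid.
(D) q → NPq is axiom B; it is valid on a frame exactly when R is symmetric. Such an R need not be symmetric, so not valid.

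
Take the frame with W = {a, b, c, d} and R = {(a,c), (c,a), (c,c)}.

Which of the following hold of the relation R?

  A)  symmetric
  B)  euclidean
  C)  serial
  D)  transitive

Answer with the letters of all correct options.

A

(A) symmetric: every R-edge is matched by its reverse.
(B) not euclidean: c R a and c R a but not a R a.
(C) not serial: b has no R-successor.
(D) not transitive: a R c and c R a but not a R a.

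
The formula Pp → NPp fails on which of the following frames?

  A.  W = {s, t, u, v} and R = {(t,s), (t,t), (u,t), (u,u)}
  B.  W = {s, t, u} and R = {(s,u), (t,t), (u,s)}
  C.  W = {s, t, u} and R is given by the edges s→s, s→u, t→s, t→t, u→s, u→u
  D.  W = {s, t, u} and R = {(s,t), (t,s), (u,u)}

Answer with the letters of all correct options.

A, B, C, D

The schema Pp → NPp is axiom 5; it is valid on a frame iff R is euclidean.
(A) R is not euclidean (t R s and t R t but not s R t), so the schema fails here.
(B) R is not euclidean (s R u and s R u but not u R u), so the schema fails here.
(C) R is not euclidean (t R s and t R t but not s R t), so the schema fails here.
(D) R is not euclidean (s R t and s R t but not t R t), so the schema fails here.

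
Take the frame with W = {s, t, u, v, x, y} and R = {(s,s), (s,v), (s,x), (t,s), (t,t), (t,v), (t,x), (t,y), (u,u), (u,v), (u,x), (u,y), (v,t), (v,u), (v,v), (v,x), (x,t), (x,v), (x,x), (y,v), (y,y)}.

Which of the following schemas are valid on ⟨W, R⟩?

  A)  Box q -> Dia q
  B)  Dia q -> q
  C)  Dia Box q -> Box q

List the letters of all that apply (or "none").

A

R is not euclidean: s R v and s R s but not v R s.
R is serial: every world has an R-successor.
R is not a subset of the identity: s R v with s ≠ v.
(A) Box q -> Dia q is axiom D, which corresponds to seriality. R is serial — valid.
(B) Dia q -> q is the converse of T; it holds exactly when R ⊆ identity. Here R ⊄ identity — not valid.
(C) the dual of axiom 5: valid iff R is euclidean. R is not euclidean — not valid.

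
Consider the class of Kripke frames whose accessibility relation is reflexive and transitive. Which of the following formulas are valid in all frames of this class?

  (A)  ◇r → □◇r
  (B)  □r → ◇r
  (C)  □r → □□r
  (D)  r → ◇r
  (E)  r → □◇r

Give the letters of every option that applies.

B, C, D

Reflexive relations are serial.
(A) ◇r → □◇r is axiom 5, which corresponds to the euclidean property. Such an R need not be euclidean — not valid.
(B) axiom D: valid iff R is serial. Every such R is serial — valid.
(C) □r → □□r is axiom 4, which corresponds to transitivity. Every such R is transitive — valid.
(D) the dual of axiom T: valid iff R is reflexive. Every such R is reflexive — valid.
(E) r → □◇r (axiom B) characterises the symmetric frames. Such an R need not be symmetric — not valid.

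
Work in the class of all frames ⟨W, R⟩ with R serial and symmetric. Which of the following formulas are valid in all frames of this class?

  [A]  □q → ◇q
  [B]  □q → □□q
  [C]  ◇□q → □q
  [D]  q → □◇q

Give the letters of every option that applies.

(A) □q → ◇q (axiom D) characterises the serial frames. Every such R is serial — valid.
(B) □q → □□q is axiom 4, which corresponds to transitivity. Such an R need not be transitive — not valid.
(C) the dual of axiom 5: valid iff R is euclidean. Such an R need not be euclidean — not valid.
(D) q → □◇q is axiom B; it is valid on a frame exactly when R is symmetric. Every such R is symmetric, so valid.

A, D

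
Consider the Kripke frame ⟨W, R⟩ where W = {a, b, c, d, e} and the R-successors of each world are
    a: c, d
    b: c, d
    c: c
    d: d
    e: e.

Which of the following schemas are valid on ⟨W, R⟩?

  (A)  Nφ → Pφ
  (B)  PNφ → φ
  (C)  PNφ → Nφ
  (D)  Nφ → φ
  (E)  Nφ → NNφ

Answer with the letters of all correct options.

A, E

R is not reflexive: not a R a.
R is not symmetric: a R c but not c R a.
R is transitive: R is closed under composition.
R is not euclidean: a R c and a R d but not c R d.
R is serial: every world has an R-successor.
(A) Nφ → Pφ is axiom D, which corresponds to seriality. R is serial — valid.
(B) the dual of axiom B: valid iff R is symmetric. R is not symmetric — not valid.
(C) PNφ → Nφ (the dual of axiom 5) characterises the euclidean frames. R is not euclidean — not valid.
(D) axiom T: valid iff R is reflexive. R is not reflexive — not valid.
(E) Nφ → NNφ is axiom 4; it is valid on a frame exactly when R is transitive. R is transitive, so valid.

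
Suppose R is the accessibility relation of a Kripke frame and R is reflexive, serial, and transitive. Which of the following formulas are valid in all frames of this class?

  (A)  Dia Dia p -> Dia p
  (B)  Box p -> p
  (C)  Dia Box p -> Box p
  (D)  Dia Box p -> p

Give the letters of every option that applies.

A, B

(A) the dual of axiom 4: valid iff R is transitive. Every such R is transitive — valid.
(B) Box p -> p is axiom T; it is valid on a frame exactly when R is reflexive. Every such R is reflexive, so valid.
(C) the dual of axiom 5: valid iff R is euclidean. Such an R need not be euclidean — not valid.
(D) Dia Box p -> p (the dual of axiom B) characterises the symmetric frames. Such an R need not be symmetric — not valid.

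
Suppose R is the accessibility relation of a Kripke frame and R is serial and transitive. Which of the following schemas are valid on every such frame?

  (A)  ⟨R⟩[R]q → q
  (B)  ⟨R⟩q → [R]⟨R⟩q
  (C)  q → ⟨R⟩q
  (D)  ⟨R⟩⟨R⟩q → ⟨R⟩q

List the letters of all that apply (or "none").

D

(A) the dual of axiom B: valid iff R is symmetric. Such an R need not be symmetric — not valid.
(B) ⟨R⟩q → [R]⟨R⟩q is axiom 5; it is valid on a frame exactly when R is euclidean. Such an R need not be euclidean, so not valid.
(C) q → ⟨R⟩q is the dual of axiom T, which corresponds to reflexivity. Such an R need not be reflexive — not valid.
(D) the dual of axiom 4: valid iff R is transitive. Every such R is transitive — valid.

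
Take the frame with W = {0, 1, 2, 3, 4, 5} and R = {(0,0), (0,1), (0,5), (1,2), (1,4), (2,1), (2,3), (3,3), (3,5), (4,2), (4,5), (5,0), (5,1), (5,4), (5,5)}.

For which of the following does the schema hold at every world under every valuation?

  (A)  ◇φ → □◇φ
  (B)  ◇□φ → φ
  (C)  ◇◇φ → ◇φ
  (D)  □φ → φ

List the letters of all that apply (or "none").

none

R is not reflexive: not 1 R 1.
R is not symmetric: 0 R 1 but not 1 R 0.
R is not transitive: 0 R 1 and 1 R 2 but not 0 R 2.
R is not euclidean: 0 R 1 and 0 R 0 but not 1 R 0.
(A) ◇φ → □◇φ is axiom 5, which corresponds to the euclidean property. R is not euclidean — not valid.
(B) ◇□φ → φ is the dual of axiom B; it is valid on a frame exactly when R is symmetric. R is not symmetric, so not valid.
(C) ◇◇φ → ◇φ (the dual of axiom 4) characterises the transitive frames. R is not transitive — not valid.
(D) □φ → φ is axiom T, which corresponds to reflexivity. R is not reflexive — not valid.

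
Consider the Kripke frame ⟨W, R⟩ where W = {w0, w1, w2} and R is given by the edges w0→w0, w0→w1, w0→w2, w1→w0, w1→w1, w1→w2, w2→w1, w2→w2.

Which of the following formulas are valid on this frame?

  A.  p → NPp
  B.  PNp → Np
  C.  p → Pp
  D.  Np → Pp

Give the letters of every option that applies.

C, D

R is reflexive: each world relates to itself.
R is not symmetric: w0 R w2 but not w2 R w0.
R is not euclidean: w0 R w2 and w0 R w0 but not w2 R w0.
R is serial: every world has an R-successor.
(A) axiom B: valid iff R is symmetric. R is not symmetric — not valid.
(B) PNp → Np (the dual of axiom 5) characterises the euclidean frames. R is not euclidean — not valid.
(C) p → Pp is the dual of axiom T; it is valid on a frame exactly when R is reflexive. R is reflexive, so valid.
(D) Np → Pp (axiom D) characterises the serial frames. R is serial — valid.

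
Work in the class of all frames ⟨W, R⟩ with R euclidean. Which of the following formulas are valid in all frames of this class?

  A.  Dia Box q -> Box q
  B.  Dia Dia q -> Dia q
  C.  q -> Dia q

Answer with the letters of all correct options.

A

(A) Dia Box q -> Box q is the dual of axiom 5; it is valid on a frame exactly when R is euclidean. Every such R is euclidean, so valid.
(B) Dia Dia q -> Dia q is the dual of axiom 4; it is valid on a frame exactly when R is transitive. Such an R need not be transitive, so not valid.
(C) q -> Dia q is the dual of axiom T, which corresponds to reflexivity. Such an R need not be reflexive — not valid.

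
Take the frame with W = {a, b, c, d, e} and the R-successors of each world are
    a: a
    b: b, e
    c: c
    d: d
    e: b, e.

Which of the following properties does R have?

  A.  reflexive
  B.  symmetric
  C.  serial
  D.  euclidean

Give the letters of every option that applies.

A, B, C, D

(A) reflexive: each world relates to itself.
(B) symmetric: every R-edge is matched by its reverse.
(C) serial: every world has an R-successor.
(D) euclidean: any two R-successors of the same world are R-related.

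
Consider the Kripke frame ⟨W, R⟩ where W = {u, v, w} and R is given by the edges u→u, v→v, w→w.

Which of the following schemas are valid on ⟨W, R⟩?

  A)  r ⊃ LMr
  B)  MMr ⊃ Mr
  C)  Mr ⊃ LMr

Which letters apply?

A, B, C

R is symmetric: every R-edge is matched by its reverse.
R is transitive: R is closed under composition.
R is euclidean: any two R-successors of the same world are R-related.
(A) axiom B: valid iff R is symmetric. R is symmetric — valid.
(B) the dual of axiom 4: valid iff R is transitive. R is transitive — valid.
(C) axiom 5: valid iff R is euclidean. R is euclidean — valid.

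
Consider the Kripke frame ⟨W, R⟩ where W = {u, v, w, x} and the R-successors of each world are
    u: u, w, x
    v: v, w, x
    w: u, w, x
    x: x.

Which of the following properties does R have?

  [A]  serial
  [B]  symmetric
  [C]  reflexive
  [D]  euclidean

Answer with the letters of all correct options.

(A) serial: every world has an R-successor.
(B) not symmetric: u R x but not x R u.
(C) reflexive: each world relates to itself.
(D) not euclidean: u R x and u R u but not x R u.

A, C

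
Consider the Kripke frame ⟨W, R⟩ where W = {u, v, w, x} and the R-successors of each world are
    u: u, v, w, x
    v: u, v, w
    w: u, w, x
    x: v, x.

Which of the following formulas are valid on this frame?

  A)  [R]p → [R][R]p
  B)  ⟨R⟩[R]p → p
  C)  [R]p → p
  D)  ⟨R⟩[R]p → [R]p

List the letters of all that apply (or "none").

R is reflexive: each world relates to itself.
R is not symmetric: u R x but not x R u.
R is not transitive: v R u and u R x but not v R x.
R is not euclidean: u R v and u R x but not v R x.
(A) [R]p → [R][R]p (axiom 4) characterises the transitive frames. R is not transitive — not valid.
(B) ⟨R⟩[R]p → p (the dual of axiom B) characterises the symmetric frames. R is not symmetric — not valid.
(C) [R]p → p is axiom T, which corresponds to reflexivity. R is reflexive — valid.
(D) ⟨R⟩[R]p → [R]p (the dual of axiom 5) characterises the euclidean frames. R is not euclidean — not valid.

C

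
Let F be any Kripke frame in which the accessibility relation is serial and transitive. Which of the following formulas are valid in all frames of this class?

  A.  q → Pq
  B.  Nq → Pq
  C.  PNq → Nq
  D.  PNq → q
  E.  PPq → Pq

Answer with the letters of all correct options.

(A) q → Pq is the dual of axiom T, which corresponds to reflexivity. Such an R need not be reflexive — not valid.
(B) axiom D: valid iff R is serial. Every such R is serial — valid.
(C) the dual of axiom 5: valid iff R is euclidean. Such an R need not be euclidean — not valid.
(D) the dual of axiom B: valid iff R is symmetric. Such an R need not be symmetric — not valid.
(E) PPq → Pq (the dual of axiom 4) characterises the transitive frames. Every such R is transitive — valid.

B, E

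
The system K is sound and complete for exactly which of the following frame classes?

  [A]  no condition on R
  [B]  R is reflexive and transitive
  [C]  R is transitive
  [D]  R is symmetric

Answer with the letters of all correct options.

A

(A) K is sound and complete for exactly this class.
(B) this class determines S4, not K.
(C) this class determines K4, not K.
(D) this class determines KB, not K.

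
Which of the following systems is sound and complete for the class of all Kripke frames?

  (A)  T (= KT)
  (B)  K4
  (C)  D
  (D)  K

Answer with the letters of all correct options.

D

(A) T (= KT) is determined by the class of reflexive frames.
(B) K4 is determined by the class of transitive frames.
(C) D is determined by the class of serial frames.
(D) K is determined by exactly this class.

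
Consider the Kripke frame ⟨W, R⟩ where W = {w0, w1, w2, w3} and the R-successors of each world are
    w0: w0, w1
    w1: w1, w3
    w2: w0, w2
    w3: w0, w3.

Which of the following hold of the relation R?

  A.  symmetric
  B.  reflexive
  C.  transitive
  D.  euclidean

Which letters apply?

B

(A) not symmetric: w0 R w1 but not w1 R w0.
(B) reflexive: each world relates to itself.
(C) not transitive: w0 R w1 and w1 R w3 but not w0 R w3.
(D) not euclidean: w0 R w1 and w0 R w0 but not w1 R w0.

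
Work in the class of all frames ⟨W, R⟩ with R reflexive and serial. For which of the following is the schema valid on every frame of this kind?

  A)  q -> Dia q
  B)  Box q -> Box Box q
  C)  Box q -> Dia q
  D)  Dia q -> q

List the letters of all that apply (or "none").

A, C

(A) q -> Dia q is the dual of axiom T; it is valid on a frame exactly when R is reflexive. Every such R is reflexive, so valid.
(B) Box q -> Box Box q is axiom 4; it is valid on a frame exactly when R is transitive. Such an R need not be transitive, so not valid.
(C) Box q -> Dia q (axiom D) characterises the serial frames. Every such R is serial — valid.
(D) Dia q -> q (the converse of T) corresponds to R being a subset of the identity. Such an R need not be a subset of the identity, so not valid.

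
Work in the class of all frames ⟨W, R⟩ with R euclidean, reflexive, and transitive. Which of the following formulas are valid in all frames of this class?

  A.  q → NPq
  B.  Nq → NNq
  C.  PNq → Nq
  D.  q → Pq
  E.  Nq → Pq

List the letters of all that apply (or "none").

A relation that is euclidean, reflexive, and transitive is also serial and symmetric.
(A) q → NPq is axiom B, which corresponds to symmetry. Every such R is symmetric — valid.
(B) axiom 4: valid iff R is transitive. Every such R is transitive — valid.
(C) PNq → Nq (the dual of axiom 5) characterises the euclidean frames. Every such R is euclidean — valid.
(D) q → Pq (the dual of axiom T) characterises the reflexive frames. Every such R is reflexive — valid.
(E) axiom D: valid iff R is serial. Every such R is serial — valid.

A, B, C, D, E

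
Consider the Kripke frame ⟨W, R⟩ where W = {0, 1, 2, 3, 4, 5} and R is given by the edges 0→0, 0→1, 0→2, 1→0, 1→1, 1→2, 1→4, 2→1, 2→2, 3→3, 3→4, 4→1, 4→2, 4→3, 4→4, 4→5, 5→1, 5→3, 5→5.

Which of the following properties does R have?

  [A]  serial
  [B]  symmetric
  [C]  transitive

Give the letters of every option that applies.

(A) serial: every world has an R-successor.
(B) not symmetric: 0 R 2 but not 2 R 0.
(C) not transitive: 0 R 1 and 1 R 4 but not 0 R 4.

A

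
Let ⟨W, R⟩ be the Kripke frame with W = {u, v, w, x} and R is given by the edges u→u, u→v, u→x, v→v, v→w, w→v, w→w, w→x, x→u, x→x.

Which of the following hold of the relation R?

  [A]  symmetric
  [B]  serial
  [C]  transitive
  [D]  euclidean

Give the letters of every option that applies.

(A) not symmetric: u R v but not v R u.
(B) serial: every world has an R-successor.
(C) not transitive: u R v and v R w but not u R w.
(D) not euclidean: u R v and u R u but not v R u.

B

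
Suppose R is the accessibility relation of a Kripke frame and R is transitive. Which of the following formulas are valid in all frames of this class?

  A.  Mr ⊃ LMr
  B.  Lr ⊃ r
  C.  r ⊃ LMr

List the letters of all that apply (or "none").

(A) Mr ⊃ LMr (axiom 5) characterises the euclidean frames. Such an R need not be euclidean — not valid.
(B) axiom T: valid iff R is reflexive. Such an R need not be reflexive — not valid.
(C) r ⊃ LMr (axiom B) characterises the symmetric frames. Such an R need not be symmetric — not valid.

none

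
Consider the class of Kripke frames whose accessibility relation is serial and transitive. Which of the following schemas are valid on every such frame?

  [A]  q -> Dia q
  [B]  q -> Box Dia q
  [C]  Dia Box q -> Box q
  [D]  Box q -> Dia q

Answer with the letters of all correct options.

D

(A) q -> Dia q (the dual of axiom T) characterises the reflexive frames. Such an R need not be reflexive — not valid.
(B) q -> Box Dia q is axiom B, which corresponds to symmetry. Such an R need not be symmetric — not valid.
(C) Dia Box q -> Box q is the dual of axiom 5; it is valid on a frame exactly when R is euclidean. Such an R need not be euclidean, so not valid.
(D) Box q -> Dia q is axiom D, which corresponds to seriality. Every such R is serial — valid.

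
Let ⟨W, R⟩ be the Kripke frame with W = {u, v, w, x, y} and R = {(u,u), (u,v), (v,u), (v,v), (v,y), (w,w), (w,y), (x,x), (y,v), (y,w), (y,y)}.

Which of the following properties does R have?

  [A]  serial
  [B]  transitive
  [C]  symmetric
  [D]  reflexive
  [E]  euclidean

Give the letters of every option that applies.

A, C, D

(A) serial: every world has an R-successor.
(B) not transitive: u R v and v R y but not u R y.
(C) symmetric: every R-edge is matched by its reverse.
(D) reflexive: each world relates to itself.
(E) not euclidean: v R u and v R y but not u R y.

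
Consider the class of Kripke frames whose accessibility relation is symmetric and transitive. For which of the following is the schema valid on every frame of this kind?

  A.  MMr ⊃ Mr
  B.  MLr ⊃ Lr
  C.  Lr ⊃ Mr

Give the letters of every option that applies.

A symmetric transitive relation is euclidean (uRv and uRw give vRu by symmetry, then vRw by transitivity).
(A) MMr ⊃ Mr is the dual of axiom 4; it is valid on a frame exactly when R is transitive. Every such R is transitive, so valid.
(B) MLr ⊃ Lr (the dual of axiom 5) characterises the euclidean frames. Every such R is euclidean — valid.
(C) Lr ⊃ Mr is axiom D; it is valid on a frame exactly when R is serial. Such an R need not be serial, so not valid.

A, B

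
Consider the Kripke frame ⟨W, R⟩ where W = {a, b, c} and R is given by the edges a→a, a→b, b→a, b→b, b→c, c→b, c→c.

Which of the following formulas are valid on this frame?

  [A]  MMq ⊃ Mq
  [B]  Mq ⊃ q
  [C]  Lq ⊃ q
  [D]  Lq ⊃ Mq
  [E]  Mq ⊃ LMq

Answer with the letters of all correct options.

R is reflexive: each world relates to itself.
R is not transitive: a R b and b R c but not a R c.
R is not euclidean: b R a and b R c but not a R c.
R is serial: every world has an R-successor.
R is not a subset of the identity: a R b with a ≠ b.
(A) MMq ⊃ Mq is the dual of axiom 4; it is valid on a frame exactly when R is transitive. R is not transitive, so not valid.
(B) Mq ⊃ q is the converse of T; it holds exactly when R ⊆ identity. Here R ⊄ identity — not valid.
(C) Lq ⊃ q (axiom T) characterises the reflexive frames. R is reflexive — valid.
(D) Lq ⊃ Mq (axiom D) characterises the serial frames. R is serial — valid.
(E) Mq ⊃ LMq is axiom 5, which corresponds to the euclidean property. R is not euclidean — not valid.

C, D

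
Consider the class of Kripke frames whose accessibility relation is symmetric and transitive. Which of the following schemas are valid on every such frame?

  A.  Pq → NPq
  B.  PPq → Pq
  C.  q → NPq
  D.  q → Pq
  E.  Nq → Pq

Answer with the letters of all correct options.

A symmetric transitive relation is euclidean (uRv and uRw give vRu by symmetry, then vRw by transitivity).
(A) Pq → NPq is axiom 5; it is valid on a frame exactly when R is euclidean. Every such R is euclidean, so valid.
(B) the dual of axiom 4: valid iff R is transitive. Every such R is transitive — valid.
(C) q → NPq is axiom B; it is valid on a frame exactly when R is symmetric. Every such R is symmetric, so valid.
(D) the dual of axiom T: valid iff R is reflexive. Such an R need not be reflexive — not valid.
(E) Nq → Pq is axiom D; it is valid on a frame exactly when R is serial. Such an R need not be serial, so not valid.

A, B, C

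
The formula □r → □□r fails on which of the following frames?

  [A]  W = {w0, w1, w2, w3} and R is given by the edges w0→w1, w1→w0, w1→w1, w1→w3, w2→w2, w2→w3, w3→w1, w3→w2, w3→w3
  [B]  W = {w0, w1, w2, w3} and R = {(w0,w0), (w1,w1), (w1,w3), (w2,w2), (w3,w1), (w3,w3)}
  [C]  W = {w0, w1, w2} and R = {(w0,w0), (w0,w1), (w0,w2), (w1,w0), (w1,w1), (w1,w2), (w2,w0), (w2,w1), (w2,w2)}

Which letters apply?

The schema □r → □□r is axiom 4; it is valid on a frame iff R is transitive.
(A) R is not transitive (w0 R w1 and w1 R w0 but not w0 R w0), so the schema fails here.
(B) R is transitive (R is closed under composition), so the schema is valid here.
(C) R is transitive (R is closed under composition), so the schema is valid here.

A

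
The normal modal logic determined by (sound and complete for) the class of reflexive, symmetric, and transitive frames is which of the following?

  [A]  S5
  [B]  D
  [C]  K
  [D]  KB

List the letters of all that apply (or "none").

(A) S5 is determined by exactly this class.
(B) D is determined by the class of serial frames.
(C) K is determined by the class of arbitrary frames.
(D) KB is determined by the class of symmetric frames.

A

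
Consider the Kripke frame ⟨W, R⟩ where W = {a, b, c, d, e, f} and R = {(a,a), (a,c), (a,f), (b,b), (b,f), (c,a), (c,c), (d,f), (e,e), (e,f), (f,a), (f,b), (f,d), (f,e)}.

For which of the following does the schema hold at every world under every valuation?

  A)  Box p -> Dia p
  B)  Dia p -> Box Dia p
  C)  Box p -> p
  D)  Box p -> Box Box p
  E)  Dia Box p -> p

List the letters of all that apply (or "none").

R is not reflexive: not d R d.
R is symmetric: every R-edge is matched by its reverse.
R is not transitive: a R f and f R b but not a R b.
R is not euclidean: a R c and a R f but not c R f.
R is serial: every world has an R-successor.
(A) Box p -> Dia p is axiom D, which corresponds to seriality. R is serial — valid.
(B) Dia p -> Box Dia p (axiom 5) characterises the euclidean frames. R is not euclidean — not valid.
(C) Box p -> p is axiom T, which corresponds to reflexivity. R is not reflexive — not valid.
(D) axiom 4: valid iff R is transitive. R is not transitive — not valid.
(E) Dia Box p -> p is the dual of axiom B; it is valid on a frame exactly when R is symmetric. R is symmetric, so valid.

A, E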